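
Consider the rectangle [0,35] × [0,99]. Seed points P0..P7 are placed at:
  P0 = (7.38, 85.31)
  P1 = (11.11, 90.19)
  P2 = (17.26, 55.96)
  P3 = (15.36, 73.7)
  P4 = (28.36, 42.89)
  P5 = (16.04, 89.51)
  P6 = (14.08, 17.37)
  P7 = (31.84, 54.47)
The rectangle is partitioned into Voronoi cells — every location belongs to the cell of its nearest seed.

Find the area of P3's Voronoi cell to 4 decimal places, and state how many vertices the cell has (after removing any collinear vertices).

Area of P3's cell: 470.2867 (6 vertices)

1. box [0,35]×[0,99]: [(0, 0) (35, 0) (35, 99) (0, 99)]
2. ⊥bis P3·P0 via (11.37,79.505): [(0, 71.69) (0, 0) (35, 0) (35, 95.7468)]  |A|=2930.1435
3. ⊥bis P3·P1 via (13.235,81.945): [(15.9308, 82.6398) (0, 71.69) (0, 0) (35, 0) (35, 87.5545)]  |A|=2852.0332
4. ⊥bis P3·P2 via (16.31,64.83): [(15.9308, 82.6398) (0, 71.69) (0, 63.0832) (35, 66.8317) (35, 87.5545)]  |A|=578.5224
5. ⊥bis P3·P4 via (21.86,58.295): [(15.9308, 82.6398) (0, 71.69) (0, 63.0832) (35, 66.8317) (35, 87.5545)]  |A|=578.5224
6. ⊥bis P3·P5 via (15.7,81.605): [(14.5003, 81.6566) (0, 71.69) (0, 63.0832) (35, 66.8317) (35, 80.7749)]  |A|=503.173
7. ⊥bis P3·P6 via (14.72,45.535): [(14.5003, 81.6566) (0, 71.69) (0, 63.0832) (35, 66.8317) (35, 80.7749)]  |A|=503.173
8. ⊥bis P3·P7 via (23.6,64.085): [(14.5003, 81.6566) (0, 71.69) (0, 63.0832) (25.6347, 65.8287) (35, 73.8547) (35, 80.7749)]  |A|=470.2867
9. canonical 6-gon: [(14.5003, 81.6566) (0, 71.69) (0, 63.0832) (25.6347, 65.8287) (35, 73.8547) (35, 80.7749)]
10. shoelace: 470.2867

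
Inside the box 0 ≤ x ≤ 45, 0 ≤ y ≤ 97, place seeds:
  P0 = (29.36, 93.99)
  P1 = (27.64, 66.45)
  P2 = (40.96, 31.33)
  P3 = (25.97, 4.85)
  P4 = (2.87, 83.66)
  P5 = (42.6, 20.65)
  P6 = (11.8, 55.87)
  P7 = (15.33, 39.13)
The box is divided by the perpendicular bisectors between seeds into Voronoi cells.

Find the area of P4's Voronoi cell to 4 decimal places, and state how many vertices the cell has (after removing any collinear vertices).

Area of P4's cell: 435.5901 (5 vertices)

1. box [0,45]×[0,97]: [(0, 0) (45, 0) (45, 97) (0, 97)]
2. ⊥bis P4·P0 via (16.115,88.825): [(0, 0) (45, 0) (45, 14.753) (12.9271, 97) (0, 97)]  |A|=3046.0498
3. ⊥bis P4·P1 via (15.255,75.055): [(0, 53.0988) (19.2452, 80.798) (12.9271, 97) (0, 97)]  |A|=527.166
4. ⊥bis P4·P2 via (21.915,57.495): [(0, 53.0988) (19.2452, 80.798) (12.9271, 97) (0, 97)]  |A|=527.166
5. ⊥bis P4·P3 via (14.42,44.255): [(0, 53.0988) (19.2452, 80.798) (12.9271, 97) (0, 97)]  |A|=527.166
6. ⊥bis P4·P5 via (22.735,52.155): [(0, 53.0988) (19.2452, 80.798) (12.9271, 97) (0, 97)]  |A|=527.166
7. ⊥bis P4·P6 via (7.335,69.765): [(0, 67.408) (12.7996, 71.521) (19.2452, 80.798) (12.9271, 97) (0, 97)]  |A|=435.5901
8. ⊥bis P4·P7 via (9.1,61.395): [(0, 67.408) (12.7996, 71.521) (19.2452, 80.798) (12.9271, 97) (0, 97)]  |A|=435.5901
9. canonical 5-gon: [(0, 67.408) (12.7996, 71.521) (19.2452, 80.798) (12.9271, 97) (0, 97)]
10. shoelace: 435.5901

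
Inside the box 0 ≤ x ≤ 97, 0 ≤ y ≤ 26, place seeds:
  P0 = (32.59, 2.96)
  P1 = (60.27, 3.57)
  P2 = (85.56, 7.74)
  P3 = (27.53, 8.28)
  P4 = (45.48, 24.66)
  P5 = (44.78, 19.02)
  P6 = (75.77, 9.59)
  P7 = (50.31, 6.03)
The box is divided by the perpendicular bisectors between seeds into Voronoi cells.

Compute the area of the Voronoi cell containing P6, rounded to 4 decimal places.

1. box [0,97]×[0,26]: [(0, 0) (97, 0) (97, 26) (0, 26)]
2. ⊥bis P6·P0 via (54.18,6.275): [(55.1435, 0) (97, 0) (97, 26) (51.1514, 26)]  |A|=1140.167
3. ⊥bis P6·P1 via (68.02,6.58): [(70.5756, 0) (97, 0) (97, 26) (60.4775, 26)]  |A|=818.3096
4. ⊥bis P6·P2 via (80.665,8.665): [(70.5756, 0) (79.0276, 0) (83.9408, 26) (60.4775, 26)]  |A|=414.8982
5. ⊥bis P6·P3 via (51.65,8.935): [(70.5756, 0) (79.0276, 0) (83.9408, 26) (60.4775, 26)]  |A|=414.8982
6. ⊥bis P6·P4 via (60.625,17.125): [(62.478, 20.8494) (70.5756, 0) (79.0276, 0) (83.9408, 26) (65.0405, 26)]  |A|=403.147
7. ⊥bis P6·P5 via (60.275,14.305): [(62.478, 20.8494) (70.5756, 0) (79.0276, 0) (83.9408, 26) (65.0405, 26)]  |A|=403.147
8. ⊥bis P6·P7 via (63.04,7.81): [(62.478, 20.8494) (70.5756, 0) (79.0276, 0) (83.9408, 26) (65.0405, 26)]  |A|=403.147
9. canonical 5-gon: [(62.478, 20.8494) (70.5756, 0) (79.0276, 0) (83.9408, 26) (65.0405, 26)]
10. shoelace: 403.147

Area of P6's cell: 403.1470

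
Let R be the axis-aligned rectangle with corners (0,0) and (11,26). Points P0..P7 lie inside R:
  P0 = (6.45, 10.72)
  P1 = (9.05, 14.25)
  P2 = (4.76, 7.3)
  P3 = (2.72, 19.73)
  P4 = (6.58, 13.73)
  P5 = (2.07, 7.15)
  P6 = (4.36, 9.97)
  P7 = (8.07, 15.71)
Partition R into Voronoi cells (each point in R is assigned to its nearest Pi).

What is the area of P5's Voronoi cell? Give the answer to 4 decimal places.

Area of P5's cell: 34.8282

1. box [0,11]×[0,26]: [(0, 0) (11, 0) (11, 26) (0, 26)]
2. ⊥bis P5·P0 via (4.26,8.935): [(0, 14.1616) (0, 0) (11, 0) (11, 0.6658)]  |A|=81.5502
3. ⊥bis P5·P1 via (5.56,10.7): [(0, 14.1616) (0, 0) (11, 0) (11, 0.6658)]  |A|=81.5502
4. ⊥bis P5·P2 via (3.415,7.225): [(3.2506, 10.1734) (0, 14.1616) (0, 0) (3.8179, 0)]  |A|=42.4372
5. ⊥bis P5·P3 via (2.395,13.44): [(3.2506, 10.1734) (0.5087, 13.5375) (0, 13.5637) (0, 0) (3.8179, 0)]  |A|=42.2851
6. ⊥bis P5·P4 via (4.325,10.44): [(3.2506, 10.1734) (1.3983, 12.446) (0, 13.4044) (0, 0) (3.8179, 0)]  |A|=41.9078
7. ⊥bis P5·P6 via (3.215,8.56): [(3.3465, 8.4532) (0, 11.1708) (0, 0) (3.8179, 0)]  |A|=34.8282
8. ⊥bis P5·P7 via (5.07,11.43): [(3.3465, 8.4532) (0, 11.1708) (0, 0) (3.8179, 0)]  |A|=34.8282
9. canonical 4-gon: [(3.3465, 8.4532) (0, 11.1708) (0, 0) (3.8179, 0)]
10. shoelace: 34.8282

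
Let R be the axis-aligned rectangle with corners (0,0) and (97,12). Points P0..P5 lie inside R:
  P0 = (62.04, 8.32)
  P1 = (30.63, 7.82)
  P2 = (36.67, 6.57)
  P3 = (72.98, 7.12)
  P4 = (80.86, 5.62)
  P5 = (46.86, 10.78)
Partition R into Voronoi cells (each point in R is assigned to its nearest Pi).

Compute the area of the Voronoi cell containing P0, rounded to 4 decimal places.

1. box [0,97]×[0,12]: [(0, 0) (97, 0) (97, 12) (0, 12)]
2. ⊥bis P0·P1 via (46.335,8.07): [(46.4635, 0) (97, 0) (97, 12) (46.2724, 12)]  |A|=607.5846
3. ⊥bis P0·P2 via (49.355,7.445): [(49.8685, 0) (97, 0) (97, 12) (49.0408, 12)]  |A|=570.5439
4. ⊥bis P0·P3 via (67.51,7.72): [(49.8685, 0) (66.6632, 0) (67.9795, 12) (49.0408, 12)]  |A|=214.3999
5. ⊥bis P0·P4 via (71.45,6.97): [(49.8685, 0) (66.6632, 0) (67.9795, 12) (49.0408, 12)]  |A|=214.3999
6. ⊥bis P0·P5 via (54.45,9.55): [(52.9024, 0) (66.6632, 0) (67.9795, 12) (54.847, 12)]  |A|=161.3596
7. canonical 4-gon: [(52.9024, 0) (66.6632, 0) (67.9795, 12) (54.847, 12)]
8. shoelace: 161.3596

Area of P0's cell: 161.3596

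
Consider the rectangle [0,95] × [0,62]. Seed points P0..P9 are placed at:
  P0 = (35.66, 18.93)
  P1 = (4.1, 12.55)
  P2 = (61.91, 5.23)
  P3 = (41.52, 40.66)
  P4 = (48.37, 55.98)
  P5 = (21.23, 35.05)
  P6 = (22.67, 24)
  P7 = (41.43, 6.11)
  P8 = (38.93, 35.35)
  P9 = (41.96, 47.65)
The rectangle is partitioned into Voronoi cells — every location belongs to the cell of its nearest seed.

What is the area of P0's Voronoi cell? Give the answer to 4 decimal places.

1. box [0,95]×[0,62]: [(0, 0) (95, 0) (95, 62) (0, 62)]
2. ⊥bis P0·P1 via (19.88,15.74): [(23.0619, 0) (95, 0) (95, 62) (10.5283, 62)]  |A|=4848.7025
3. ⊥bis P0·P2 via (48.785,12.08): [(23.0619, 0) (42.4804, 0) (74.8385, 62) (10.5283, 62)]  |A|=2595.5877
4. ⊥bis P0·P3 via (38.59,29.795): [(15.7961, 35.9419) (23.0619, 0) (42.4804, 0) (55.632, 25.1992)]  |A|=921.5272
5. ⊥bis P0·P4 via (42.015,37.455): [(15.7961, 35.9419) (23.0619, 0) (42.4804, 0) (55.632, 25.1992)]  |A|=921.5272
6. ⊥bis P0·P5 via (28.445,26.99): [(33.2018, 31.2481) (19.2667, 18.7739) (23.0619, 0) (42.4804, 0) (55.632, 25.1992)]  |A|=780.2623
7. ⊥bis P0·P6 via (29.165,21.465): [(33.2018, 31.2481) (32.866, 30.9475) (22.2857, 3.8395) (23.0619, 0) (42.4804, 0) (55.632, 25.1992)]  |A|=660.3363
8. ⊥bis P0·P7 via (38.545,12.52): [(33.2018, 31.2481) (32.866, 30.9475) (22.9309, 5.4924) (52.229, 18.6789) (55.632, 25.1992)]  |A|=395.7761
9. ⊥bis P0·P8 via (37.295,27.14): [(31.8066, 28.233) (22.9309, 5.4924) (52.229, 18.6789) (54.8231, 23.6493)]  |A|=337.7552
10. ⊥bis P0·P9 via (38.81,33.29): [(31.8066, 28.233) (22.9309, 5.4924) (52.229, 18.6789) (54.8231, 23.6493)]  |A|=337.7552
11. canonical 4-gon: [(31.8066, 28.233) (22.9309, 5.4924) (52.229, 18.6789) (54.8231, 23.6493)]
12. shoelace: 337.7552

Area of P0's cell: 337.7552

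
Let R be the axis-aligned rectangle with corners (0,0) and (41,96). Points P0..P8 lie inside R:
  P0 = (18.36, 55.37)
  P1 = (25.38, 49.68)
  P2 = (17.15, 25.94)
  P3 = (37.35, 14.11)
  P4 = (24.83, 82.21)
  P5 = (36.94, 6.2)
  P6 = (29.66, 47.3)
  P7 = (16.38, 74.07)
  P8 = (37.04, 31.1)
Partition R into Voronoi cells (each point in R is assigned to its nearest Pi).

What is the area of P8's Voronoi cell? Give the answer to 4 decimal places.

1. box [0,41]×[0,96]: [(0, 0) (41, 0) (41, 96) (0, 96)]
2. ⊥bis P8·P0 via (27.7,43.235): [(0, 21.915) (0, 0) (41, 0) (41, 53.4717)]  |A|=1545.4271
3. ⊥bis P8·P1 via (31.21,40.39): [(0, 20.804) (0, 0) (41, 0) (41, 46.5338)]  |A|=1380.4237
4. ⊥bis P8·P2 via (27.095,28.52): [(25.0229, 36.5072) (34.4939, 0) (41, 0) (41, 46.5338)]  |A|=490.4983
5. ⊥bis P8·P3 via (37.195,22.605): [(25.0229, 36.5072) (28.6699, 22.4495) (41, 22.6744) (41, 46.5338)]  |A|=277.6792
6. ⊥bis P8·P4 via (30.935,56.655): [(25.0229, 36.5072) (28.6699, 22.4495) (41, 22.6744) (41, 46.5338)]  |A|=277.6792
7. ⊥bis P8·P5 via (36.99,18.65): [(25.0229, 36.5072) (28.6699, 22.4495) (41, 22.6744) (41, 46.5338)]  |A|=277.6792
8. ⊥bis P8·P6 via (33.35,39.2): [(25.2783, 35.5229) (28.6699, 22.4495) (41, 22.6744) (41, 42.685)]  |A|=238.2805
9. ⊥bis P8·P7 via (26.71,52.585): [(25.2783, 35.5229) (28.6699, 22.4495) (41, 22.6744) (41, 42.685)]  |A|=238.2805
10. canonical 4-gon: [(25.2783, 35.5229) (28.6699, 22.4495) (41, 22.6744) (41, 42.685)]
11. shoelace: 238.2805

Area of P8's cell: 238.2805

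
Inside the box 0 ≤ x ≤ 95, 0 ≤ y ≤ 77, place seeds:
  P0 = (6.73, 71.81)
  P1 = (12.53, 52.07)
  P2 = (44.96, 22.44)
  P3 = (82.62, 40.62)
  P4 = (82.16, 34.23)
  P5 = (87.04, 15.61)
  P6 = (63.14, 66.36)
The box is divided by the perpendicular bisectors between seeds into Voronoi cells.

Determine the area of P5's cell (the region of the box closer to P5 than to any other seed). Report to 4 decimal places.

Area of P5's cell: 720.8041

1. box [0,95]×[0,77]: [(0, 0) (95, 0) (95, 77) (0, 77)]
2. ⊥bis P5·P0 via (46.885,43.71): [(16.2973, 0) (95, 0) (95, 77) (70.181, 77)]  |A|=3985.5891
3. ⊥bis P5·P1 via (49.785,33.84): [(33.2261, 0) (95, 0) (95, 77) (70.9045, 77)]  |A|=3305.9735
4. ⊥bis P5·P2 via (66,19.025): [(62.9121, 0) (95, 0) (95, 77) (75.4099, 77)]  |A|=1989.6042
5. ⊥bis P5·P3 via (84.83,28.115): [(66.9629, 24.9574) (62.9121, 0) (95, 0) (95, 29.9123)]  |A|=819.743
6. ⊥bis P5·P4 via (84.6,24.92): [(66.173, 20.0906) (62.9121, 0) (95, 0) (95, 27.6457)]  |A|=720.8041
7. ⊥bis P5·P6 via (75.09,40.985): [(66.173, 20.0906) (62.9121, 0) (95, 0) (95, 27.6457)]  |A|=720.8041
8. canonical 4-gon: [(66.173, 20.0906) (62.9121, 0) (95, 0) (95, 27.6457)]
9. shoelace: 720.8041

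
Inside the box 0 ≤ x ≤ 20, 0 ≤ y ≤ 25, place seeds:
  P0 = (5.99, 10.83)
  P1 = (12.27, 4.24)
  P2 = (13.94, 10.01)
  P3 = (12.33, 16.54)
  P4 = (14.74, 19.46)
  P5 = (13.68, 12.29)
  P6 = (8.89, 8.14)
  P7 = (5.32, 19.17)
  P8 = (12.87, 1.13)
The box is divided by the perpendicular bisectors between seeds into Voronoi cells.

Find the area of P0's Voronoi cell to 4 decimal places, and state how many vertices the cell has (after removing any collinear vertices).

1. box [0,20]×[0,25]: [(0, 0) (20, 0) (20, 25) (0, 25)]
2. ⊥bis P0·P1 via (9.13,7.535): [(0, 0) (1.223, 0) (20, 17.8937) (20, 25) (0, 25)]  |A|=332.0058
3. ⊥bis P0·P2 via (9.965,10.42): [(0, 0) (1.223, 0) (9.726, 8.103) (11.4688, 25) (0, 25)]  |A|=223.425
4. ⊥bis P0·P3 via (9.16,13.685): [(0, 23.8556) (0, 0) (1.223, 0) (9.726, 8.103) (10.1844, 12.5475)]  |A|=146.19
5. ⊥bis P0·P4 via (10.365,15.145): [(0, 23.8556) (0, 0) (1.223, 0) (9.726, 8.103) (10.1844, 12.5475)]  |A|=146.19
6. ⊥bis P0·P5 via (9.835,11.56): [(9.5041, 13.3029) (0, 23.8556) (0, 0) (1.223, 0) (9.726, 8.103) (9.9954, 10.715)]  |A|=145.4952
7. ⊥bis P0·P6 via (7.44,9.485): [(9.7551, 11.9808) (9.5041, 13.3029) (0, 23.8556) (0, 1.4642)]  |A|=114.1738
8. ⊥bis P0·P7 via (5.655,15): [(9.7551, 11.9808) (9.5041, 13.3029) (7.8191, 15.1739) (0, 14.5457) (0, 1.4642)]  |A|=77.7762
9. ⊥bis P0·P8 via (9.43,5.98): [(9.7551, 11.9808) (9.5041, 13.3029) (7.8191, 15.1739) (0, 14.5457) (0, 1.4642)]  |A|=77.7762
10. canonical 5-gon: [(9.7551, 11.9808) (9.5041, 13.3029) (7.8191, 15.1739) (0, 14.5457) (0, 1.4642)]
11. shoelace: 77.7762

Area of P0's cell: 77.7762 (5 vertices)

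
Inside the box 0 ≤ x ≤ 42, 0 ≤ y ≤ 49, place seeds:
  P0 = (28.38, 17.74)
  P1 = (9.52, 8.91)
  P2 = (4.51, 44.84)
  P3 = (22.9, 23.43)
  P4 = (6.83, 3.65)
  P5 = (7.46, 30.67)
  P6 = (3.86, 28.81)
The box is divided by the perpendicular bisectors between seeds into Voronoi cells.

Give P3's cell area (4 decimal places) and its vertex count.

Area of P3's cell: 555.4319 (6 vertices)

1. box [0,42]×[0,49]: [(0, 0) (42, 0) (42, 49) (0, 49)]
2. ⊥bis P3·P0 via (25.64,20.585): [(0, 0) (4.2662, 0) (42, 36.3412) (42, 49) (0, 49)]  |A|=1372.3534
3. ⊥bis P3·P1 via (16.21,16.17): [(0, 31.1073) (18.6864, 13.888) (42, 36.3412) (42, 49) (0, 49)]  |A|=1052.0873
4. ⊥bis P3·P2 via (13.705,34.135): [(4.9113, 26.5817) (18.6864, 13.888) (42, 36.3412) (42, 49) (31.0111, 49)]  |A|=660.5406
5. ⊥bis P3·P4 via (14.865,13.54): [(4.9113, 26.5817) (18.6864, 13.888) (42, 36.3412) (42, 49) (31.0111, 49)]  |A|=660.5406
6. ⊥bis P3·P5 via (15.18,27.05): [(21.7375, 41.0344) (11.9283, 20.1155) (18.6864, 13.888) (42, 36.3412) (42, 49) (31.0111, 49)]  |A|=555.4319
7. ⊥bis P3·P6 via (13.38,26.12): [(21.7375, 41.0344) (11.9283, 20.1155) (18.6864, 13.888) (42, 36.3412) (42, 49) (31.0111, 49)]  |A|=555.4319
8. canonical 6-gon: [(21.7375, 41.0344) (11.9283, 20.1155) (18.6864, 13.888) (42, 36.3412) (42, 49) (31.0111, 49)]
9. shoelace: 555.4319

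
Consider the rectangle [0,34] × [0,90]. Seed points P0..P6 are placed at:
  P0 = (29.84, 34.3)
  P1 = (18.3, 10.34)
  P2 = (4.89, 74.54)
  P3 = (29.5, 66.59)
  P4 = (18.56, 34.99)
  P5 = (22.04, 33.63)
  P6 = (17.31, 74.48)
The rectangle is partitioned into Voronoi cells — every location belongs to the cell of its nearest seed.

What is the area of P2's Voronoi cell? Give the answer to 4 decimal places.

1. box [0,34]×[0,90]: [(0, 0) (34, 0) (34, 90) (0, 90)]
2. ⊥bis P2·P0 via (17.365,54.42): [(0, 43.6532) (34, 64.7342) (34, 90) (0, 90)]  |A|=1217.4146
3. ⊥bis P2·P1 via (11.595,42.44): [(0, 43.6532) (34, 64.7342) (34, 90) (0, 90)]  |A|=1217.4146
4. ⊥bis P2·P3 via (17.195,70.565): [(0, 43.6532) (10.6307, 50.2445) (23.4733, 90) (0, 90)]  |A|=712.9447
5. ⊥bis P2·P4 via (11.725,54.765): [(0, 50.7124) (12.137, 54.9074) (23.4733, 90) (0, 90)]  |A|=650.2855
6. ⊥bis P2·P5 via (13.465,54.085): [(0, 50.7124) (12.137, 54.9074) (23.4733, 90) (0, 90)]  |A|=650.2855
7. ⊥bis P2·P6 via (11.1,74.51): [(0, 50.7124) (11.0034, 54.5156) (11.1748, 90) (0, 90)]  |A|=414.415
8. canonical 4-gon: [(0, 50.7124) (11.0034, 54.5156) (11.1748, 90) (0, 90)]
9. shoelace: 414.415

Area of P2's cell: 414.4150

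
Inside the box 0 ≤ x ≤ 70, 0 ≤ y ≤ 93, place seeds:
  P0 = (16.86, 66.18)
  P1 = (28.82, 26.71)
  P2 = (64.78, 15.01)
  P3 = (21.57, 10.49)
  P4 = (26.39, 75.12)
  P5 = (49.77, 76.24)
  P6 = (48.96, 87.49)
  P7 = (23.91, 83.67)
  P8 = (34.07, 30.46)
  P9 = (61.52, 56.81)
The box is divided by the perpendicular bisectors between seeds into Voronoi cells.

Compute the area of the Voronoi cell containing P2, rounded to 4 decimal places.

1. box [0,70]×[0,93]: [(0, 0) (70, 0) (70, 93) (0, 93)]
2. ⊥bis P2·P0 via (40.82,40.595): [(0, 2.3676) (0, 0) (70, 0) (70, 67.9217)]  |A|=2460.1255
3. ⊥bis P2·P1 via (46.8,20.86): [(58.6554, 57.2976) (40.013, 0) (70, 0) (70, 67.9217)]  |A|=1244.3651
4. ⊥bis P2·P3 via (43.175,12.75): [(58.6554, 57.2976) (43.415, 10.4561) (44.5087, 0) (70, 0) (70, 67.9217)]  |A|=1220.8611
5. ⊥bis P2·P4 via (45.585,45.065): [(57.0598, 52.3935) (43.415, 10.4561) (44.5087, 0) (70, 0) (70, 60.6579)]  |A|=1154.5225
6. ⊥bis P2·P5 via (57.275,45.625): [(54.6481, 44.981) (43.415, 10.4561) (44.5087, 0) (70, 0) (70, 48.7444)]  |A|=1025.0809
7. ⊥bis P2·P6 via (56.87,51.25): [(54.6481, 44.981) (43.415, 10.4561) (44.5087, 0) (70, 0) (70, 48.7444)]  |A|=1025.0809
8. ⊥bis P2·P7 via (44.345,49.34): [(54.6481, 44.981) (43.415, 10.4561) (44.5087, 0) (70, 0) (70, 48.7444)]  |A|=1025.0809
9. ⊥bis P2·P8 via (49.425,22.735): [(61.4565, 46.6501) (43.7214, 11.398) (43.415, 10.4561) (44.5087, 0) (70, 0) (70, 48.7444)]  |A|=919.875
10. ⊥bis P2·P9 via (63.15,35.91): [(55.7634, 35.3339) (43.7214, 11.398) (43.415, 10.4561) (44.5087, 0) (70, 0) (70, 36.4442)]  |A|=789.9408
11. canonical 6-gon: [(55.7634, 35.3339) (43.7214, 11.398) (43.415, 10.4561) (44.5087, 0) (70, 0) (70, 36.4442)]
12. shoelace: 789.9408

Area of P2's cell: 789.9408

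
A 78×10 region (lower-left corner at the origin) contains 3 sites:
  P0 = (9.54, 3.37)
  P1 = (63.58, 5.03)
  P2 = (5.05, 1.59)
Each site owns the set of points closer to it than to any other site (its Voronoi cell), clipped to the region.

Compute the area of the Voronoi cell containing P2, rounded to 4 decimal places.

1. box [0,78]×[0,10]: [(0, 0) (78, 0) (78, 10) (0, 10)]
2. ⊥bis P2·P0 via (7.295,2.48): [(0, 0) (8.2782, 0) (4.3138, 10) (0, 10)]  |A|=62.9598
3. ⊥bis P2·P1 via (34.315,3.31): [(0, 0) (8.2782, 0) (4.3138, 10) (0, 10)]  |A|=62.9598
4. canonical 4-gon: [(0, 0) (8.2782, 0) (4.3138, 10) (0, 10)]
5. shoelace: 62.9598

Area of P2's cell: 62.9598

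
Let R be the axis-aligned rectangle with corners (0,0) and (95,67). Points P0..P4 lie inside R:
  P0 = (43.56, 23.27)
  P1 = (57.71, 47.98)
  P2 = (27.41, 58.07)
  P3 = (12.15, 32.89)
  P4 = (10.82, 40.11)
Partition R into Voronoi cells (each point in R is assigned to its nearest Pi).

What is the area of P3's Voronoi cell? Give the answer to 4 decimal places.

1. box [0,95]×[0,67]: [(0, 0) (95, 0) (95, 67) (0, 67)]
2. ⊥bis P3·P0 via (27.855,28.08): [(0, 0) (19.2549, 0) (39.7751, 67) (0, 67)]  |A|=1977.5046
3. ⊥bis P3·P1 via (34.93,40.435): [(0, 0) (19.2549, 0) (33.2201, 45.5975) (26.1314, 67) (0, 67)]  |A|=1831.4996
4. ⊥bis P3·P2 via (19.78,45.48): [(0, 57.4674) (0, 0) (19.2549, 0) (31.0857, 38.6284)]  |A|=1265.0985
5. ⊥bis P3·P4 via (11.485,36.5): [(29.2099, 39.7651) (0, 34.3843) (0, 0) (19.2549, 0) (31.0857, 38.6284)]  |A|=927.9712
6. canonical 5-gon: [(29.2099, 39.7651) (0, 34.3843) (0, 0) (19.2549, 0) (31.0857, 38.6284)]
7. shoelace: 927.9712

Area of P3's cell: 927.9712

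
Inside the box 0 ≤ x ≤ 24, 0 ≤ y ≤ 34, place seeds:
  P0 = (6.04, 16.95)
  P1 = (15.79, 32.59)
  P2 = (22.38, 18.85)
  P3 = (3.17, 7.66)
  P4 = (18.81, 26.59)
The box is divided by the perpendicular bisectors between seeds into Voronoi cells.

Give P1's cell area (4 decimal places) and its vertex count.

Area of P1's cell: 119.1330 (5 vertices)

1. box [0,24]×[0,34]: [(0, 0) (24, 0) (24, 34) (0, 34)]
2. ⊥bis P1·P0 via (10.915,24.77): [(0, 31.5744) (24, 16.6128) (24, 34) (0, 34)]  |A|=237.7534
3. ⊥bis P1·P2 via (19.085,25.72): [(0, 31.5744) (13.6062, 23.0923) (24, 28.0773) (24, 34) (0, 34)]  |A|=178.1735
4. ⊥bis P1·P3 via (9.48,20.125): [(0, 31.5744) (13.6062, 23.0923) (24, 28.0773) (24, 34) (0, 34)]  |A|=178.1735
5. ⊥bis P1·P4 via (17.3,29.59): [(0, 31.5744) (9.4895, 25.6587) (24, 32.9623) (24, 34) (0, 34)]  |A|=119.133
6. canonical 5-gon: [(0, 31.5744) (9.4895, 25.6587) (24, 32.9623) (24, 34) (0, 34)]
7. shoelace: 119.133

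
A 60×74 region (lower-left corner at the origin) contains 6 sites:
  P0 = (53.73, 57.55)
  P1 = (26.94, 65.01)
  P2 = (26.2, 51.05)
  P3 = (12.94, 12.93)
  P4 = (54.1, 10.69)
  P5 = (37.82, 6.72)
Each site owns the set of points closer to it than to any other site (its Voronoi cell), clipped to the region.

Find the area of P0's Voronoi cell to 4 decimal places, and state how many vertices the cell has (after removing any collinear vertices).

Area of P0's cell: 725.6678 (5 vertices)

1. box [0,60]×[0,74]: [(0, 0) (60, 0) (60, 74) (0, 74)]
2. ⊥bis P0·P1 via (40.335,61.28): [(23.2708, 0) (60, 0) (60, 74) (43.877, 74)]  |A|=1955.5284
3. ⊥bis P0·P2 via (39.965,54.3): [(39.2429, 57.3582) (52.7856, 0) (60, 0) (60, 74) (43.877, 74)]  |A|=1109.0725
4. ⊥bis P0·P3 via (33.335,35.24): [(39.2429, 57.3582) (47.5288, 22.2646) (60, 10.8638) (60, 74) (43.877, 74)]  |A|=961.0167
5. ⊥bis P0·P4 via (53.915,34.12): [(39.2429, 57.3582) (44.7467, 34.0476) (60, 34.168) (60, 74) (43.877, 74)]  |A|=725.6678
6. ⊥bis P0·P5 via (45.775,32.135): [(39.2429, 57.3582) (44.7467, 34.0476) (60, 34.168) (60, 74) (43.877, 74)]  |A|=725.6678
7. canonical 5-gon: [(39.2429, 57.3582) (44.7467, 34.0476) (60, 34.168) (60, 74) (43.877, 74)]
8. shoelace: 725.6678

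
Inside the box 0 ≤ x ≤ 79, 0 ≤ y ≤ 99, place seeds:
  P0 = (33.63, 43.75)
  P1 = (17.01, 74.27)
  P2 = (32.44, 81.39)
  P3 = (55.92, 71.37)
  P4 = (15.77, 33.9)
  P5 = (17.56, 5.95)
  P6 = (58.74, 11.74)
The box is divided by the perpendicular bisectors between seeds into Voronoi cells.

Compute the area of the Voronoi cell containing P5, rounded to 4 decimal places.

1. box [0,79]×[0,99]: [(0, 0) (79, 0) (79, 99) (0, 99)]
2. ⊥bis P5·P0 via (25.595,24.85): [(0, 35.7313) (0, 0) (79, 0) (79, 2.1458)]  |A|=1496.1443
3. ⊥bis P5·P1 via (17.285,40.11): [(0, 35.7313) (0, 0) (79, 0) (79, 2.1458)]  |A|=1496.1443
4. ⊥bis P5·P2 via (25,43.67): [(0, 35.7313) (0, 0) (79, 0) (79, 2.1458)]  |A|=1496.1443
5. ⊥bis P5·P3 via (36.74,38.66): [(0, 35.7313) (0, 0) (79, 0) (79, 2.1458)]  |A|=1496.1443
6. ⊥bis P5·P4 via (16.665,19.925): [(34.4938, 21.0668) (0, 18.8577) (0, 0) (79, 0) (79, 2.1458)]  |A|=1205.1277
7. ⊥bis P5·P6 via (38.15,8.845): [(36.5548, 20.1906) (34.4938, 21.0668) (0, 18.8577) (0, 0) (39.3936, 0)]  |A|=759.7489
8. canonical 5-gon: [(36.5548, 20.1906) (34.4938, 21.0668) (0, 18.8577) (0, 0) (39.3936, 0)]
9. shoelace: 759.7489

Area of P5's cell: 759.7489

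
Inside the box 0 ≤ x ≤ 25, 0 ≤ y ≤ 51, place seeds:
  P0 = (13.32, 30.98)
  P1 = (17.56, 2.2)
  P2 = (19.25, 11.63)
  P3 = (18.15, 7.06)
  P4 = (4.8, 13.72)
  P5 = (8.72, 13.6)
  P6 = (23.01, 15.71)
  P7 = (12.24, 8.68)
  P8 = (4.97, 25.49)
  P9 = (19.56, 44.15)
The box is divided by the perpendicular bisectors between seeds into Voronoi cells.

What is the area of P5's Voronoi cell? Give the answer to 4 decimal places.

Area of P5's cell: 75.3672

1. box [0,25]×[0,51]: [(0, 0) (25, 0) (25, 51) (0, 51)]
2. ⊥bis P5·P0 via (11.02,22.29): [(0, 25.2067) (0, 0) (25, 0) (25, 18.5899)]  |A|=547.4571
3. ⊥bis P5·P1 via (13.14,7.9): [(0, 25.2067) (0, 0) (2.9522, 0) (25, 17.0967) (25, 18.5899)]  |A|=358.985
4. ⊥bis P5·P2 via (13.985,12.615): [(15.5698, 21.0858) (0, 25.2067) (0, 0) (2.9522, 0) (13.0966, 7.8663)]  |A|=284.6802
5. ⊥bis P5·P3 via (13.435,10.33): [(13.6028, 10.5719) (15.5698, 21.0858) (0, 25.2067) (0, 0) (2.9522, 0) (10.1321, 5.5676)]  |A|=281.2517
6. ⊥bis P5·P4 via (6.76,13.66): [(13.6028, 10.5719) (15.5698, 21.0858) (7.0563, 23.3391) (6.4243, 2.6924) (10.1321, 5.5676)]  |A|=122.8754
7. ⊥bis P5·P6 via (15.865,14.655): [(13.6028, 10.5719) (15.2041, 19.1312) (14.8888, 21.266) (7.0563, 23.3391) (6.4243, 2.6924) (10.1321, 5.5676)]  |A|=122.177
8. ⊥bis P5·P7 via (10.48,11.14): [(14.208, 13.8072) (15.2041, 19.1312) (14.8888, 21.266) (7.0563, 23.3391) (6.5978, 8.3625)]  |A|=87.558
9. ⊥bis P5·P8 via (6.845,19.545): [(14.208, 13.8072) (15.2041, 19.1312) (14.8888, 21.266) (13.4822, 21.6383) (6.9411, 19.5753) (6.5978, 8.3625)]  |A|=75.3672
10. ⊥bis P5·P9 via (14.14,28.875): [(14.208, 13.8072) (15.2041, 19.1312) (14.8888, 21.266) (13.4822, 21.6383) (6.9411, 19.5753) (6.5978, 8.3625)]  |A|=75.3672
11. canonical 6-gon: [(14.208, 13.8072) (15.2041, 19.1312) (14.8888, 21.266) (13.4822, 21.6383) (6.9411, 19.5753) (6.5978, 8.3625)]
12. shoelace: 75.3672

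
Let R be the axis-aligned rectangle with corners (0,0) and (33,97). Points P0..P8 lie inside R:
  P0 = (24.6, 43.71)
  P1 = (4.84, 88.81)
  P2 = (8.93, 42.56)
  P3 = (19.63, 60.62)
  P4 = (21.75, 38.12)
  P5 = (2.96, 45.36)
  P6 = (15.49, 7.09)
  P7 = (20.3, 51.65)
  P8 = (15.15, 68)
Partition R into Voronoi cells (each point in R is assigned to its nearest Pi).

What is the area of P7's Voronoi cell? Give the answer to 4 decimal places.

1. box [0,33]×[0,97]: [(0, 0) (33, 0) (33, 97) (0, 97)]
2. ⊥bis P7·P0 via (22.45,47.68): [(0, 35.5219) (33, 53.3935) (33, 97) (0, 97)]  |A|=1733.8956
3. ⊥bis P7·P1 via (12.57,70.23): [(0, 65.0004) (0, 35.5219) (33, 53.3935) (33, 78.7297)]  |A|=904.4417
4. ⊥bis P7·P2 via (14.615,47.105): [(0.2312, 65.0966) (16.6615, 44.5452) (33, 53.3935) (33, 78.7297)]  |A|=655.6977
5. ⊥bis P7·P3 via (19.965,56.135): [(8.104, 55.2491) (16.6615, 44.5452) (33, 53.3935) (33, 57.1086)]  |A|=171.5483
6. ⊥bis P7·P4 via (21.025,44.885): [(8.104, 55.2491) (16.6615, 44.5452) (33, 53.3935) (33, 57.1086)]  |A|=171.5483
7. ⊥bis P7·P5 via (11.63,48.505): [(9.1551, 55.3276) (10.0803, 52.7771) (16.6615, 44.5452) (33, 53.3935) (33, 57.1086)]  |A|=170.1716
8. ⊥bis P7·P6 via (17.895,29.37): [(9.1551, 55.3276) (10.0803, 52.7771) (16.6615, 44.5452) (33, 53.3935) (33, 57.1086)]  |A|=170.1716
9. ⊥bis P7·P8 via (17.725,59.825): [(9.1551, 55.3276) (10.0803, 52.7771) (16.6615, 44.5452) (33, 53.3935) (33, 57.1086)]  |A|=170.1716
10. canonical 5-gon: [(9.1551, 55.3276) (10.0803, 52.7771) (16.6615, 44.5452) (33, 53.3935) (33, 57.1086)]
11. shoelace: 170.1716

Area of P7's cell: 170.1716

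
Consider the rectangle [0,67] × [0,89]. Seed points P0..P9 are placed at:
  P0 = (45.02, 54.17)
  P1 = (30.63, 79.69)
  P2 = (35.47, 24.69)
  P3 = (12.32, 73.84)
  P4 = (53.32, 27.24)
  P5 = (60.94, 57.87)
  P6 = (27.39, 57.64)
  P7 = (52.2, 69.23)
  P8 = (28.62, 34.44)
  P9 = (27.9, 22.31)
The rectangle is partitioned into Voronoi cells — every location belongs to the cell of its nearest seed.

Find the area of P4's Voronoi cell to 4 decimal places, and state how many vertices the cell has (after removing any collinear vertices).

Area of P4's cell: 895.4912 (6 vertices)

1. box [0,67]×[0,89]: [(0, 0) (67, 0) (67, 89) (0, 89)]
2. ⊥bis P4·P0 via (49.17,40.705): [(0, 25.5505) (0, 0) (67, 0) (67, 46.2003)]  |A|=2403.6521
3. ⊥bis P4·P1 via (41.975,53.465): [(0, 25.5505) (0, 0) (67, 0) (67, 46.2003)]  |A|=2403.6521
4. ⊥bis P4·P2 via (44.395,25.965): [(42.5795, 38.6738) (48.1043, 0) (67, 0) (67, 46.2003)]  |A|=929.5024
5. ⊥bis P4·P3 via (32.82,50.54): [(42.5795, 38.6738) (48.1043, 0) (67, 0) (67, 46.2003)]  |A|=929.5024
6. ⊥bis P4·P5 via (57.13,42.555): [(56.0468, 42.8245) (42.5795, 38.6738) (48.1043, 0) (67, 0) (67, 40.0996)]  |A|=896.0911
7. ⊥bis P4·P6 via (40.355,42.44): [(56.0468, 42.8245) (42.5795, 38.6738) (48.1043, 0) (67, 0) (67, 40.0996)]  |A|=896.0911
8. ⊥bis P4·P7 via (52.76,48.235): [(56.0468, 42.8245) (42.5795, 38.6738) (48.1043, 0) (67, 0) (67, 40.0996)]  |A|=896.0911
9. ⊥bis P4·P8 via (40.97,30.84): [(56.0468, 42.8245) (43.3201, 38.902) (42.8012, 37.1219) (48.1043, 0) (67, 0) (67, 40.0996)]  |A|=895.4912
10. ⊥bis P4·P9 via (40.61,24.775): [(56.0468, 42.8245) (43.3201, 38.902) (42.8012, 37.1219) (48.1043, 0) (67, 0) (67, 40.0996)]  |A|=895.4912
11. canonical 6-gon: [(56.0468, 42.8245) (43.3201, 38.902) (42.8012, 37.1219) (48.1043, 0) (67, 0) (67, 40.0996)]
12. shoelace: 895.4912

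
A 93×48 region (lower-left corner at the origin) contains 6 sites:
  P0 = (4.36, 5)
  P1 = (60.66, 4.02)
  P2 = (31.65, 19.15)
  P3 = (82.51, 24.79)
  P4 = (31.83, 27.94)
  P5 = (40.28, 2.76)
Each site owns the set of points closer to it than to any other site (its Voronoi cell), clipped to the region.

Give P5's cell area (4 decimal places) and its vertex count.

Area of P5's cell: 308.6619 (4 vertices)

1. box [0,93]×[0,48]: [(0, 0) (93, 0) (93, 48) (0, 48)]
2. ⊥bis P5·P0 via (22.32,3.88): [(22.078, 0) (93, 0) (93, 48) (25.0714, 48)]  |A|=3332.4144
3. ⊥bis P5·P1 via (50.47,3.39): [(22.078, 0) (50.6796, 0) (47.712, 48) (25.0714, 48)]  |A|=1229.8119
4. ⊥bis P5·P2 via (35.965,10.955): [(22.3129, 3.7666) (22.078, 0) (50.6796, 0) (49.5597, 18.1132)]  |A|=308.6619
5. ⊥bis P5·P3 via (61.395,13.775): [(22.3129, 3.7666) (22.078, 0) (50.6796, 0) (49.5597, 18.1132)]  |A|=308.6619
6. ⊥bis P5·P4 via (36.055,15.35): [(22.3129, 3.7666) (22.078, 0) (50.6796, 0) (49.5597, 18.1132)]  |A|=308.6619
7. canonical 4-gon: [(22.3129, 3.7666) (22.078, 0) (50.6796, 0) (49.5597, 18.1132)]
8. shoelace: 308.6619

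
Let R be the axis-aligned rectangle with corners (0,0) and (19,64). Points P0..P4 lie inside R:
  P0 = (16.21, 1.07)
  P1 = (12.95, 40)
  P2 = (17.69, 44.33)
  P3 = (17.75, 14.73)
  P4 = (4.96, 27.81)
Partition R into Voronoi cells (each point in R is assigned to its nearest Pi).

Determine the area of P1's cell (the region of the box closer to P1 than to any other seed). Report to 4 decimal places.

Area of P1's cell: 284.4563

1. box [0,19]×[0,64]: [(0, 0) (19, 0) (19, 64) (0, 64)]
2. ⊥bis P1·P0 via (14.58,20.535): [(0, 19.3141) (19, 20.9051) (19, 64) (0, 64)]  |A|=833.9176
3. ⊥bis P1·P2 via (15.32,42.165): [(0, 58.9356) (0, 19.3141) (19, 20.9051) (19, 38.1365)]  |A|=540.1032
4. ⊥bis P1·P3 via (15.35,27.365): [(0, 58.9356) (0, 24.4493) (19, 28.0583) (19, 38.1365)]  |A|=423.3634
5. ⊥bis P1·P4 via (8.955,33.905): [(0, 58.9356) (0, 39.7746) (18.1278, 27.8926) (19, 28.0583) (19, 38.1365)]  |A|=284.4563
6. canonical 5-gon: [(0, 58.9356) (0, 39.7746) (18.1278, 27.8926) (19, 28.0583) (19, 38.1365)]
7. shoelace: 284.4563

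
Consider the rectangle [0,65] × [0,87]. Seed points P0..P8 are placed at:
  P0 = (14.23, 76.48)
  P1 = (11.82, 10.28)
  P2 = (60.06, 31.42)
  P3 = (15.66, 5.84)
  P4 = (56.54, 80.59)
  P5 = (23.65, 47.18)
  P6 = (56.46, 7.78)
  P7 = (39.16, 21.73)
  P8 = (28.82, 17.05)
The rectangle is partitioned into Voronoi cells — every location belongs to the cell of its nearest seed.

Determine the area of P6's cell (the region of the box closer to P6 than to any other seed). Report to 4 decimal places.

Area of P6's cell: 407.7009

1. box [0,65]×[0,87]: [(0, 0) (65, 0) (65, 87) (0, 87)]
2. ⊥bis P6·P0 via (35.345,42.13): [(0, 20.4034) (0, 0) (65, 0) (65, 60.359)]  |A|=2624.7763
3. ⊥bis P6·P1 via (34.14,9.03): [(36.0168, 42.543) (33.6343, 0) (65, 0) (65, 60.359)]  |A|=1541.8922
4. ⊥bis P6·P2 via (58.26,19.6): [(34.9309, 23.1527) (33.6343, 0) (65, 0) (65, 18.5736)]  |A|=642.3453
5. ⊥bis P6·P3 via (36.06,6.81): [(35.2855, 23.0987) (36.3838, 0) (65, 0) (65, 18.5736)]  |A|=606.4506
6. ⊥bis P6·P4 via (56.5,44.185): [(35.2855, 23.0987) (36.3838, 0) (65, 0) (65, 18.5736)]  |A|=606.4506
7. ⊥bis P6·P5 via (40.055,27.48): [(35.2855, 23.0987) (36.3838, 0) (65, 0) (65, 18.5736)]  |A|=606.4506
8. ⊥bis P6·P7 via (47.81,14.755): [(52.4324, 20.4875) (36.3575, 0.5523) (36.3838, 0) (65, 0) (65, 18.5736)]  |A|=414.5501
9. ⊥bis P6·P8 via (42.64,12.415): [(52.4324, 20.4875) (40.3021, 5.4441) (38.4762, 0) (65, 0) (65, 18.5736)]  |A|=407.7009
10. canonical 5-gon: [(52.4324, 20.4875) (40.3021, 5.4441) (38.4762, 0) (65, 0) (65, 18.5736)]
11. shoelace: 407.7009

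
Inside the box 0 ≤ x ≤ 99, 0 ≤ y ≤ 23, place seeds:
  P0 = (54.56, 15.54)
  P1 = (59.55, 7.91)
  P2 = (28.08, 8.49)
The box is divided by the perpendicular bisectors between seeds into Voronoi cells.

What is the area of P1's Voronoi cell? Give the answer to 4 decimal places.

Area of P1's cell: 965.8345

1. box [0,99]×[0,23]: [(0, 0) (99, 0) (99, 23) (0, 23)]
2. ⊥bis P1·P0 via (57.055,11.725): [(39.1268, 0) (99, 0) (99, 23) (74.2951, 23)]  |A|=972.6479
3. ⊥bis P1·P2 via (43.815,8.2): [(43.7192, 3.0034) (43.6639, 0) (99, 0) (99, 23) (74.2951, 23)]  |A|=965.8345
4. canonical 5-gon: [(43.7192, 3.0034) (43.6639, 0) (99, 0) (99, 23) (74.2951, 23)]
5. shoelace: 965.8345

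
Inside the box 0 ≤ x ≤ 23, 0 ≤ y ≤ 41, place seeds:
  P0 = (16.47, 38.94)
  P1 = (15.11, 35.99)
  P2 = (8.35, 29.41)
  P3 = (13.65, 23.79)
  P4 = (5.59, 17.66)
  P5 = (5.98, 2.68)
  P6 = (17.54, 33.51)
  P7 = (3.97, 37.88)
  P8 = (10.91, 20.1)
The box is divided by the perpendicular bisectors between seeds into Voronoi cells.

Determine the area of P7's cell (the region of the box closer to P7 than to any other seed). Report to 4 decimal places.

1. box [0,23]×[0,41]: [(0, 0) (23, 0) (23, 41) (0, 41)]
2. ⊥bis P7·P0 via (10.22,38.41): [(0, 0) (13.4772, 0) (10.0004, 41) (0, 41)]  |A|=481.2895
3. ⊥bis P7·P1 via (9.54,36.935): [(0, 0) (3.2736, 0) (10.0768, 40.0989) (10.0004, 41) (0, 41)]  |A|=276.7146
4. ⊥bis P7·P2 via (6.16,33.645): [(0, 30.4595) (9.2532, 35.2446) (10.0768, 40.0989) (10.0004, 41) (0, 41)]  |A|=78.1013
5. ⊥bis P7·P3 via (8.81,30.835): [(0, 30.4595) (9.2532, 35.2446) (10.0768, 40.0989) (10.0004, 41) (0, 41)]  |A|=78.1013
6. ⊥bis P7·P4 via (4.78,27.77): [(0, 30.4595) (9.2532, 35.2446) (10.0768, 40.0989) (10.0004, 41) (0, 41)]  |A|=78.1013
7. ⊥bis P7·P5 via (4.975,20.28): [(0, 30.4595) (9.2532, 35.2446) (10.0768, 40.0989) (10.0004, 41) (0, 41)]  |A|=78.1013
8. ⊥bis P7·P6 via (10.755,35.695): [(0, 30.4595) (9.2532, 35.2446) (10.0768, 40.0989) (10.0004, 41) (0, 41)]  |A|=78.1013
9. ⊥bis P7·P8 via (7.44,28.99): [(0, 30.4595) (9.2532, 35.2446) (10.0768, 40.0989) (10.0004, 41) (0, 41)]  |A|=78.1013
10. canonical 5-gon: [(0, 30.4595) (9.2532, 35.2446) (10.0768, 40.0989) (10.0004, 41) (0, 41)]
11. shoelace: 78.1013

Area of P7's cell: 78.1013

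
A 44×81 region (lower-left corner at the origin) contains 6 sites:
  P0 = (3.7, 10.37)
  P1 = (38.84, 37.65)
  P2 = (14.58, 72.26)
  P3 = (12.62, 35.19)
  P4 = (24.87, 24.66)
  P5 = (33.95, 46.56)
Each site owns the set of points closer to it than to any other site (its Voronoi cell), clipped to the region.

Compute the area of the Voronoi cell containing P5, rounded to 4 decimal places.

Area of P5's cell: 588.4054

1. box [0,44]×[0,81]: [(0, 0) (44, 0) (44, 81) (0, 81)]
2. ⊥bis P5·P0 via (18.825,28.465): [(0, 44.2002) (44, 7.4221) (44, 81) (0, 81)]  |A|=2428.3105
3. ⊥bis P5·P1 via (36.395,42.105): [(0, 44.2002) (15.9383, 30.8779) (44, 46.2788) (44, 81) (0, 81)]  |A|=1883.1173
4. ⊥bis P5·P2 via (24.265,59.41): [(1.9368, 42.5813) (15.9383, 30.8779) (44, 46.2788) (44, 74.2842)]  |A|=861.0252
5. ⊥bis P5·P3 via (23.285,40.875): [(16.5175, 53.5707) (25.745, 36.2601) (44, 46.2788) (44, 74.2842)]  |A|=589.0564
6. ⊥bis P5·P4 via (29.41,35.61): [(16.5175, 53.5707) (25.15, 37.3762) (26.6475, 36.7554) (44, 46.2788) (44, 74.2842)]  |A|=588.4054
7. canonical 5-gon: [(16.5175, 53.5707) (25.15, 37.3762) (26.6475, 36.7554) (44, 46.2788) (44, 74.2842)]
8. shoelace: 588.4054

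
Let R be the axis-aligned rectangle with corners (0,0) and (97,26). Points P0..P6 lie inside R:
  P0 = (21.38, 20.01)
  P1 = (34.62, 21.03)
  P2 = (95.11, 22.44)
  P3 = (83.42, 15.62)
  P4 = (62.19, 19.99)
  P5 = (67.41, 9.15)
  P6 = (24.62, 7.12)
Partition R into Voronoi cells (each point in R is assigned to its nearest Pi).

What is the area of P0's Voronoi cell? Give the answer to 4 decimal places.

Area of P0's cell: 411.5923

1. box [0,97]×[0,26]: [(0, 0) (97, 0) (97, 26) (0, 26)]
2. ⊥bis P0·P1 via (28,20.52): [(0, 0) (29.5808, 0) (27.5778, 26) (0, 26)]  |A|=743.0627
3. ⊥bis P0·P2 via (58.245,21.225): [(0, 0) (29.5808, 0) (27.5778, 26) (0, 26)]  |A|=743.0627
4. ⊥bis P0·P3 via (52.4,17.815): [(0, 0) (29.5808, 0) (27.5778, 26) (0, 26)]  |A|=743.0627
5. ⊥bis P0·P4 via (41.785,20): [(0, 0) (29.5808, 0) (27.5778, 26) (0, 26)]  |A|=743.0627
6. ⊥bis P0·P5 via (44.395,14.58): [(0, 0) (29.5808, 0) (27.5778, 26) (0, 26)]  |A|=743.0627
7. ⊥bis P0·P6 via (23,13.565): [(0, 7.7838) (28.4306, 14.93) (27.5778, 26) (0, 26)]  |A|=411.5923
8. canonical 4-gon: [(0, 7.7838) (28.4306, 14.93) (27.5778, 26) (0, 26)]
9. shoelace: 411.5923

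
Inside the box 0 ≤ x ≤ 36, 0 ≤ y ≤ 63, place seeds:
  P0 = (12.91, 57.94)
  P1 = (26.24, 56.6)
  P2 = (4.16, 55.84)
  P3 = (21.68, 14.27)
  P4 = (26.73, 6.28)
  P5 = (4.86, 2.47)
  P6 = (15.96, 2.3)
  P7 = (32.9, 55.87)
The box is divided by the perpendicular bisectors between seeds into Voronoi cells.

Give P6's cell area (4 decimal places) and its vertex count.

Area of P6's cell: 106.9237 (4 vertices)

1. box [0,36]×[0,63]: [(0, 0) (36, 0) (36, 63) (0, 63)]
2. ⊥bis P6·P0 via (14.435,30.12): [(0, 29.3287) (0, 0) (36, 0) (36, 31.3021)]  |A|=1091.3552
3. ⊥bis P6·P1 via (21.1,29.45): [(16.8591, 30.2529) (0, 29.3287) (0, 0) (36, 0) (36, 26.6292)]  |A|=1046.6328
4. ⊥bis P6·P2 via (10.06,29.07): [(16.8591, 30.2529) (14.953, 30.1484) (0, 26.8528) (0, 0) (36, 0) (36, 26.6292)]  |A|=1028.1217
5. ⊥bis P6·P3 via (18.82,8.285): [(0, 17.2784) (0, 0) (36, 0) (36, 0.0753)]  |A|=312.3665
6. ⊥bis P6·P4 via (21.345,4.29): [(20.0936, 7.6764) (0, 17.2784) (0, 0) (22.9303, 0)]  |A|=261.6032
7. ⊥bis P6·P5 via (10.41,2.385): [(20.0936, 7.6764) (10.5608, 12.2317) (10.3735, 0) (22.9303, 0)]  |A|=106.9237
8. ⊥bis P6·P7 via (24.43,29.085): [(20.0936, 7.6764) (10.5608, 12.2317) (10.3735, 0) (22.9303, 0)]  |A|=106.9237
9. canonical 4-gon: [(20.0936, 7.6764) (10.5608, 12.2317) (10.3735, 0) (22.9303, 0)]
10. shoelace: 106.9237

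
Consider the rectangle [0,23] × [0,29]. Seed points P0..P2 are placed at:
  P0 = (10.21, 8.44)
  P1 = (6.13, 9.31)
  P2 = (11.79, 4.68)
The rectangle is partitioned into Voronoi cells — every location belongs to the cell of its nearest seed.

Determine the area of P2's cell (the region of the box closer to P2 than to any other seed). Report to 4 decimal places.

1. box [0,23]×[0,29]: [(0, 0) (23, 0) (23, 29) (0, 29)]
2. ⊥bis P2·P0 via (11,6.56): [(0, 1.9377) (0, 0) (23, 0) (23, 11.6026)]  |A|=155.7124
3. ⊥bis P2·P1 via (8.96,6.995): [(7.3492, 5.0259) (3.2379, 0) (23, 0) (23, 11.6026)]  |A|=140.4555
4. canonical 4-gon: [(7.3492, 5.0259) (3.2379, 0) (23, 0) (23, 11.6026)]
5. shoelace: 140.4555

Area of P2's cell: 140.4555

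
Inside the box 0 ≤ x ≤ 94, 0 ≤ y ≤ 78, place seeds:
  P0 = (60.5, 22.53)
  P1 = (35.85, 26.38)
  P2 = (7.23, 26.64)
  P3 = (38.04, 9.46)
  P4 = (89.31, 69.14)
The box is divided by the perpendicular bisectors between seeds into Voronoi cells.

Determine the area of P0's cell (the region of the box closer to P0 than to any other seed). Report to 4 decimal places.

Area of P0's cell: 2015.8896

1. box [0,94]×[0,78]: [(0, 0) (94, 0) (94, 78) (0, 78)]
2. ⊥bis P0·P1 via (48.175,24.455): [(44.3555, 0) (94, 0) (94, 78) (56.538, 78)]  |A|=3397.1547
3. ⊥bis P0·P2 via (33.865,24.585): [(44.3555, 0) (94, 0) (94, 78) (56.538, 78)]  |A|=3397.1547
4. ⊥bis P0·P3 via (49.27,15.995): [(47.365, 19.2687) (58.5779, 0) (94, 0) (94, 78) (56.538, 78)]  |A|=3260.1312
5. ⊥bis P0·P4 via (74.905,45.835): [(53.5736, 59.0201) (47.365, 19.2687) (58.5779, 0) (94, 0) (94, 34.0322)]  |A|=2015.8896
6. canonical 5-gon: [(53.5736, 59.0201) (47.365, 19.2687) (58.5779, 0) (94, 0) (94, 34.0322)]
7. shoelace: 2015.8896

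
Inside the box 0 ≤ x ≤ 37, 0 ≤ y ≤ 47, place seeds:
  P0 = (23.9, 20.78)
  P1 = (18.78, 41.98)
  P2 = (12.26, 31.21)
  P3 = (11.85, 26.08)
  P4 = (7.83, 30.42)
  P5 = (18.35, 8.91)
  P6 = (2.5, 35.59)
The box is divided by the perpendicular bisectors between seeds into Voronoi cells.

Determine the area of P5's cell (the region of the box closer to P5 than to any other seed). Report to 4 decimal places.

1. box [0,37]×[0,47]: [(0, 0) (37, 0) (37, 47) (0, 47)]
2. ⊥bis P5·P0 via (21.125,14.845): [(0, 24.7223) (0, 0) (37, 0) (37, 7.4224)]  |A|=594.6773
3. ⊥bis P5·P1 via (18.565,25.445): [(0, 24.7223) (0, 0) (37, 0) (37, 7.4224)]  |A|=594.6773
4. ⊥bis P5·P2 via (15.305,20.06): [(11.938, 19.1405) (0, 15.8803) (0, 0) (37, 0) (37, 7.4224)]  |A|=541.8991
5. ⊥bis P5·P3 via (15.1,17.495): [(15.2975, 17.5698) (0, 11.7786) (0, 0) (37, 0) (37, 7.4224)]  |A|=495.6745
6. ⊥bis P5·P4 via (13.09,19.665): [(15.2975, 17.5698) (0, 11.7786) (0, 0) (37, 0) (37, 7.4224)]  |A|=495.6745
7. ⊥bis P5·P6 via (10.425,22.25): [(15.2975, 17.5698) (0, 11.7786) (0, 0) (37, 0) (37, 7.4224)]  |A|=495.6745
8. canonical 5-gon: [(15.2975, 17.5698) (0, 11.7786) (0, 0) (37, 0) (37, 7.4224)]
9. shoelace: 495.6745

Area of P5's cell: 495.6745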